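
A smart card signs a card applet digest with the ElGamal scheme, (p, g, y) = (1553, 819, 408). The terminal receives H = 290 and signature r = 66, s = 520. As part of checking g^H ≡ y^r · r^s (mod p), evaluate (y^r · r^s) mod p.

408^2 = 166464 ≡ 293
408^4 ≡ 293^2 = 85849 ≡ 434
408^8 ≡ 434^2 = 188356 ≡ 443
408^16 ≡ 443^2 = 196249 ≡ 571
408^32 ≡ 571^2 = 326041 ≡ 1464
408^64 ≡ 1464^2 = 2143296 ≡ 156
66 = 64 + 2, so 408^66 ≡ 156·293 ≡ 671 (mod 1553)
66^2 = 4356 ≡ 1250
66^4 ≡ 1250^2 = 1562500 ≡ 182
66^8 ≡ 182^2 = 33124 ≡ 511
66^16 ≡ 511^2 = 261121 ≡ 217
66^32 ≡ 217^2 = 47089 ≡ 499
66^64 ≡ 499^2 = 249001 ≡ 521
66^128 ≡ 521^2 = 271441 ≡ 1219
66^256 ≡ 1219^2 = 1485961 ≡ 1293
66^512 ≡ 1293^2 = 1671849 ≡ 821
520 = 512 + 8, so 66^520 ≡ 821·511 ≡ 221 (mod 1553)
y^r · r^s ≡ 671·221 = 148291 ≡ 756 (mod 1553)

756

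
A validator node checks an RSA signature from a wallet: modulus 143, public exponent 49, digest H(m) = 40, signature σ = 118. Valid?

yes

Squares mod 143: σ^1≡118, σ^2≡53, σ^4≡92, σ^8≡27, σ^16≡14, σ^32≡53
49 = 32 + 16 + 1, so σ^49 ≡ 53·14·118 ≡ 40 (mod 143)
σ^49 mod 143 = 40 matches H(m).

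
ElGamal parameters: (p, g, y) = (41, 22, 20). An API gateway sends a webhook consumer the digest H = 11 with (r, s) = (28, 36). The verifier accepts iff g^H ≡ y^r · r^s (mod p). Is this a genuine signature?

forged

Left side g^H mod p:
22^2 = 484 ≡ 33
22^4 ≡ 33^2 = 1089 ≡ 23
22^8 ≡ 23^2 = 529 ≡ 37
11 = 8 + 2 + 1, so 22^11 ≡ 37·33·22 ≡ 7 (mod 41)
Right side y^r · r^s mod p:
20^2 = 400 ≡ 31
20^4 ≡ 31^2 = 961 ≡ 18
20^8 ≡ 18^2 = 324 ≡ 37
20^16 ≡ 37^2 = 1369 ≡ 16
28 = 16 + 8 + 4, so 20^28 ≡ 16·37·18 ≡ 37 (mod 41)
28^2 = 784 ≡ 5
28^4 ≡ 5^2 = 25
28^8 ≡ 25^2 = 625 ≡ 10
28^16 ≡ 10^2 = 100 ≡ 18
28^32 ≡ 18^2 = 324 ≡ 37
36 = 32 + 4, so 28^36 ≡ 37·25 ≡ 23 (mod 41)
37·23 = 851 ≡ 31 (mod 41)
7 ≠ 31, so verification fails.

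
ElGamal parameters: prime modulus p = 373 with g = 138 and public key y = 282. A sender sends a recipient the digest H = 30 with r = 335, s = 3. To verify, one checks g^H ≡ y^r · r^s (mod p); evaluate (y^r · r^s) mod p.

Squares mod 373: 282^1≡282, 282^2≡75, 282^4≡30, 282^8≡154, 282^16≡217, 282^32≡91, 282^64≡75, 282^128≡30, 282^256≡154
335 = 256 + 64 + 8 + 4 + 2 + 1, so 282^335 ≡ 154·75·154·30·75·282 ≡ 31 (mod 373)
Squares mod 373: 335^1≡335, 335^2≡325
3 = 2 + 1, so 335^3 ≡ 325·335 ≡ 332 (mod 373)
y^r · r^s ≡ 31·332 = 10292 ≡ 221 (mod 373)

221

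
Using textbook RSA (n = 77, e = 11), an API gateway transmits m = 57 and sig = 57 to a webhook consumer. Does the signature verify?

verifies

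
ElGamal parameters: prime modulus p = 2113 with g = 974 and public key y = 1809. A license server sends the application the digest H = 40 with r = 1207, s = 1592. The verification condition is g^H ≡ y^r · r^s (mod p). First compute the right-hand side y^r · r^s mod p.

483

Squares mod 2113: 1809^1≡1809, 1809^2≡1557, 1809^4≡638, 1809^8≡1348, 1809^16≡2037, 1809^32≡1550, 1809^64≡19, 1809^128≡361, 1809^256≡1428, 1809^512≡139, 1809^1024≡304
1207 = 1024 + 128 + 32 + 16 + 4 + 2 + 1, so 1809^1207 ≡ 304·361·1550·2037·638·1557·1809 ≡ 1216 (mod 2113)
Squares mod 2113: 1207^1≡1207, 1207^2≡992, 1207^4≡1519, 1207^8≡2078, 1207^16≡1225, 1207^32≡395, 1207^64≡1776, 1207^128≡1580, 1207^256≡947, 1207^512≡897, 1207^1024≡1669
1592 = 1024 + 512 + 32 + 16 + 8, so 1207^1592 ≡ 1669·897·395·1225·2078 ≡ 162 (mod 2113)
y^r · r^s ≡ 1216·162 = 196992 ≡ 483 (mod 2113)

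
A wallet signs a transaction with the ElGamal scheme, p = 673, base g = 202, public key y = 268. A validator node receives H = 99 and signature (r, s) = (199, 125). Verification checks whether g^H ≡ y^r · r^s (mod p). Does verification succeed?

fails

Left side g^H mod p:
Squares mod 673: 202^1≡202, 202^2≡424, 202^4≡85, 202^8≡495, 202^16≡53, 202^32≡117, 202^64≡229
99 = 64 + 32 + 2 + 1, so 202^99 ≡ 229·117·424·202 ≡ 403 (mod 673)
Right side y^r · r^s mod p:
Squares mod 673: 268^1≡268, 268^2≡486, 268^4≡646, 268^8≡56, 268^16≡444, 268^32≡620, 268^64≡117, 268^128≡229
199 = 128 + 64 + 4 + 2 + 1, so 268^199 ≡ 229·117·646·486·268 ≡ 94 (mod 673)
Squares mod 673: 199^1≡199, 199^2≡567, 199^4≡468, 199^8≡299, 199^16≡565, 199^32≡223, 199^64≡600
125 = 64 + 32 + 16 + 8 + 4 + 1, so 199^125 ≡ 600·223·565·299·468·199 ≡ 513 (mod 673)
94·513 = 48222 ≡ 439 (mod 673)
403 ≠ 439, so verification fails.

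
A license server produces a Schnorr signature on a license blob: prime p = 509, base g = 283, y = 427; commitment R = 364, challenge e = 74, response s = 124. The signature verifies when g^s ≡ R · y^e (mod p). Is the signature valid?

invalid

g^s mod p:
283^2 = 80089 ≡ 176
283^4 ≡ 176^2 = 30976 ≡ 436
283^8 ≡ 436^2 = 190096 ≡ 239
283^16 ≡ 239^2 = 57121 ≡ 113
283^32 ≡ 113^2 = 12769 ≡ 44
283^64 ≡ 44^2 = 1936 ≡ 409
124 = 64 + 32 + 16 + 8 + 4, so 283^124 ≡ 409·44·113·239·436 ≡ 121 (mod 509)
R · y^e mod p:
427^2 = 182329 ≡ 107
427^4 ≡ 107^2 = 11449 ≡ 251
427^8 ≡ 251^2 = 63001 ≡ 394
427^16 ≡ 394^2 = 155236 ≡ 500
427^32 ≡ 500^2 = 250000 ≡ 81
427^64 ≡ 81^2 = 6561 ≡ 453
74 = 64 + 8 + 2, so 427^74 ≡ 453·394·107 ≡ 403 (mod 509)
364·403 = 146692 ≡ 100 (mod 509)
121 ≠ 100; the check fails.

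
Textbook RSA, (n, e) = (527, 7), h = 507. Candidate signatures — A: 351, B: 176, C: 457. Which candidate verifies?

B

Candidate A: Squares mod 527: 351^1≡351, 351^2≡410, 351^4≡514; 7 = 4 + 2 + 1, so 351^7 ≡ 514·410·351 ≡ 20 (mod 527)
Candidate B: Squares mod 527: 176^1≡176, 176^2≡410, 176^4≡514; 7 = 4 + 2 + 1, so 176^7 ≡ 514·410·176 ≡ 507 (mod 527)
  → matches h = 507
Candidate C: Squares mod 527: 457^1≡457, 457^2≡157, 457^4≡407; 7 = 4 + 2 + 1, so 457^7 ≡ 407·157·457 ≡ 246 (mod 527)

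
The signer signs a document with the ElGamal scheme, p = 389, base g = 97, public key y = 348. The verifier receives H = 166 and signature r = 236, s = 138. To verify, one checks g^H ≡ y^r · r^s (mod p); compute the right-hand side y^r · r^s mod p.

66

348^2 = 121104 ≡ 125
348^4 ≡ 125^2 = 15625 ≡ 65
348^8 ≡ 65^2 = 4225 ≡ 335
348^16 ≡ 335^2 = 112225 ≡ 193
348^32 ≡ 193^2 = 37249 ≡ 294
348^64 ≡ 294^2 = 86436 ≡ 78
348^128 ≡ 78^2 = 6084 ≡ 249
236 = 128 + 64 + 32 + 8 + 4, so 348^236 ≡ 249·78·294·335·65 ≡ 178 (mod 389)
236^2 = 55696 ≡ 69
236^4 ≡ 69^2 = 4761 ≡ 93
236^8 ≡ 93^2 = 8649 ≡ 91
236^16 ≡ 91^2 = 8281 ≡ 112
236^32 ≡ 112^2 = 12544 ≡ 96
236^64 ≡ 96^2 = 9216 ≡ 269
236^128 ≡ 269^2 = 72361 ≡ 7
138 = 128 + 8 + 2, so 236^138 ≡ 7·91·69 ≡ 385 (mod 389)
y^r · r^s ≡ 178·385 = 68530 ≡ 66 (mod 389)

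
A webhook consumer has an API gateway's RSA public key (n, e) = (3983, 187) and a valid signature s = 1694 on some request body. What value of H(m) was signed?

Squares mod 3983: s^1≡1694, s^2≡1876, s^4≡2387, s^8≡2079, s^16≡686, s^32≡602, s^64≡3934, s^128≡2401
187 = 128 + 32 + 16 + 8 + 2 + 1, so s^187 ≡ 2401·602·686·2079·1876·1694 ≡ 2436 (mod 3983)

2436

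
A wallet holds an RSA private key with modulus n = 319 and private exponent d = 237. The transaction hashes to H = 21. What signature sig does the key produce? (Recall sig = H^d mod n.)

H^2 ≡ 21^2 = 441 ≡ 122
H^4 ≡ 122^2 = 14884 ≡ 210
H^8 ≡ 210^2 = 44100 ≡ 78
H^16 ≡ 78^2 = 6084 ≡ 23
H^32 ≡ 23^2 = 529 ≡ 210
H^64 ≡ 210^2 = 44100 ≡ 78
H^128 ≡ 78^2 = 6084 ≡ 23
237 = 128 + 64 + 32 + 8 + 4 + 1, so H^237 ≡ 23·78·210·78·210·21 ≡ 98 (mod 319)

98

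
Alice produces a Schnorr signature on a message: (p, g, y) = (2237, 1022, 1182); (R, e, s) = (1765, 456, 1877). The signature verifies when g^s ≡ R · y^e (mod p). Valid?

yes

g^s mod p:
Squares mod 2237: 1022^1≡1022, 1022^2≡2042, 1022^4≡2233, 1022^8≡16, 1022^16≡256, 1022^32≡663, 1022^64≡1117, 1022^128≡1680, 1022^256≡1543, 1022^512≡681, 1022^1024≡702
1877 = 1024 + 512 + 256 + 64 + 16 + 4 + 1, so 1022^1877 ≡ 702·681·1543·1117·256·2233·1022 ≡ 54 (mod 2237)
R · y^e mod p:
Squares mod 2237: 1182^1≡1182, 1182^2≡1236, 1182^4≡2062, 1182^8≡1544, 1182^16≡1531, 1182^32≡1822, 1182^64≡2213, 1182^128≡576, 1182^256≡700
456 = 256 + 128 + 64 + 8, so 1182^456 ≡ 700·576·2213·1544 ≡ 1962 (mod 2237)
1765·1962 = 3462930 ≡ 54 (mod 2237)
54 ≡ 54 (mod 2237); signature holds.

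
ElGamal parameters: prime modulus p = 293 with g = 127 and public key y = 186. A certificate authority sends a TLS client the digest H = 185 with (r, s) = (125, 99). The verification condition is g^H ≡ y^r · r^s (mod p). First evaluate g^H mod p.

51

127^2 = 16129 ≡ 14
127^4 ≡ 14^2 = 196
127^8 ≡ 196^2 = 38416 ≡ 33
127^16 ≡ 33^2 = 1089 ≡ 210
127^32 ≡ 210^2 = 44100 ≡ 150
127^64 ≡ 150^2 = 22500 ≡ 232
127^128 ≡ 232^2 = 53824 ≡ 205
185 = 128 + 32 + 16 + 8 + 1, so 127^185 ≡ 205·150·210·33·127 ≡ 51 (mod 293)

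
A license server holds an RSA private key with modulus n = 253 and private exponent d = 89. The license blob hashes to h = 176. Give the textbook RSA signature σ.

h^2 ≡ 176^2 = 30976 ≡ 110
h^4 ≡ 110^2 = 12100 ≡ 209
h^8 ≡ 209^2 = 43681 ≡ 165
h^16 ≡ 165^2 = 27225 ≡ 154
h^32 ≡ 154^2 = 23716 ≡ 187
h^64 ≡ 187^2 = 34969 ≡ 55
89 = 64 + 16 + 8 + 1, so h^89 ≡ 55·154·165·176 ≡ 176 (mod 253)

176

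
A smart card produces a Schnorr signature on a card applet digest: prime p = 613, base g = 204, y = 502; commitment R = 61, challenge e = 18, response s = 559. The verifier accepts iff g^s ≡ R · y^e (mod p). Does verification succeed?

passes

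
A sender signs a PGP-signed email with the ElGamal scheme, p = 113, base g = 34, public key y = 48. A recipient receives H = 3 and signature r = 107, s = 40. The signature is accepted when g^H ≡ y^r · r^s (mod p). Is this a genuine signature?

Left side g^H mod p:
34^2 = 1156 ≡ 26
3 = 2 + 1, so 34^3 ≡ 26·34 ≡ 93 (mod 113)
Right side y^r · r^s mod p:
48^2 = 2304 ≡ 44
48^4 ≡ 44^2 = 1936 ≡ 15
48^8 ≡ 15^2 = 225 ≡ 112
48^16 ≡ 112^2 = 12544 ≡ 1
48^32 ≡ 1^2 = 1
48^64 ≡ 1^2 = 1
107 = 64 + 32 + 8 + 2 + 1, so 48^107 ≡ 1·1·112·44·48 ≡ 35 (mod 113)
107^2 = 11449 ≡ 36
107^4 ≡ 36^2 = 1296 ≡ 53
107^8 ≡ 53^2 = 2809 ≡ 97
107^16 ≡ 97^2 = 9409 ≡ 30
107^32 ≡ 30^2 = 900 ≡ 109
40 = 32 + 8, so 107^40 ≡ 109·97 ≡ 64 (mod 113)
35·64 = 2240 ≡ 93 (mod 113)
93 ≡ 93 (mod 113), so the signature is genuine.

genuine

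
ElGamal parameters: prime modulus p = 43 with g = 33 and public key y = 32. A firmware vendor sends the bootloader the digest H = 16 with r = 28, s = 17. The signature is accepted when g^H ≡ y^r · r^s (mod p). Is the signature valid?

invalid

Left side g^H mod p:
33^2 = 1089 ≡ 14
33^4 ≡ 14^2 = 196 ≡ 24
33^8 ≡ 24^2 = 576 ≡ 17
33^16 ≡ 17^2 = 289 ≡ 31
Right side y^r · r^s mod p:
32^2 = 1024 ≡ 35
32^4 ≡ 35^2 = 1225 ≡ 21
32^8 ≡ 21^2 = 441 ≡ 11
32^16 ≡ 11^2 = 121 ≡ 35
28 = 16 + 8 + 4, so 32^28 ≡ 35·11·21 ≡ 1 (mod 43)
28^2 = 784 ≡ 10
28^4 ≡ 10^2 = 100 ≡ 14
28^8 ≡ 14^2 = 196 ≡ 24
28^16 ≡ 24^2 = 576 ≡ 17
17 = 16 + 1, so 28^17 ≡ 17·28 ≡ 3 (mod 43)
1·3 = 3 ≡ 3 (mod 43)
31 ≠ 3, so verification fails.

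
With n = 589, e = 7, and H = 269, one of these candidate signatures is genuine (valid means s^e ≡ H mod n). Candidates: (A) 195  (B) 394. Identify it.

Candidate A: 195^7 mod 589 = 320
Candidate B: 394^7 mod 589 = 269
  → matches H = 269

B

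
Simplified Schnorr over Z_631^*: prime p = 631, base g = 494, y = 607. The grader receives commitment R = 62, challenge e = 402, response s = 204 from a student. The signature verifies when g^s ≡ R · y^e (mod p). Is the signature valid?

g^s mod p:
494^2 = 244036 ≡ 470
494^4 ≡ 470^2 = 220900 ≡ 50
494^8 ≡ 50^2 = 2500 ≡ 607
494^16 ≡ 607^2 = 368449 ≡ 576
494^32 ≡ 576^2 = 331776 ≡ 501
494^64 ≡ 501^2 = 251001 ≡ 494
494^128 ≡ 494^2 = 244036 ≡ 470
204 = 128 + 64 + 8 + 4, so 494^204 ≡ 470·494·607·50 ≡ 157 (mod 631)
R · y^e mod p:
607^2 = 368449 ≡ 576
607^4 ≡ 576^2 = 331776 ≡ 501
607^8 ≡ 501^2 = 251001 ≡ 494
607^16 ≡ 494^2 = 244036 ≡ 470
607^32 ≡ 470^2 = 220900 ≡ 50
607^64 ≡ 50^2 = 2500 ≡ 607
607^128 ≡ 607^2 = 368449 ≡ 576
607^256 ≡ 576^2 = 331776 ≡ 501
402 = 256 + 128 + 16 + 2, so 607^402 ≡ 501·576·470·576 ≡ 603 (mod 631)
62·603 = 37386 ≡ 157 (mod 631)
157 ≡ 157 (mod 631); signature holds.

valid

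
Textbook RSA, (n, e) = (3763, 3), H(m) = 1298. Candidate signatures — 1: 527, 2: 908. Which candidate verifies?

1

Candidate 1: 527^3 mod 3763 = 1298
  → matches H(m) = 1298
Candidate 2: 908^3 mod 3763 = 2092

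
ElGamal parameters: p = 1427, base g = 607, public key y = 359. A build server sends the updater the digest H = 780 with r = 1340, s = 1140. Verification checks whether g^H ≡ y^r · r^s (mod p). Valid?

no

Left side g^H mod p:
607^2 = 368449 ≡ 283
607^4 ≡ 283^2 = 80089 ≡ 177
607^8 ≡ 177^2 = 31329 ≡ 1362
607^16 ≡ 1362^2 = 1855044 ≡ 1371
607^32 ≡ 1371^2 = 1879641 ≡ 282
607^64 ≡ 282^2 = 79524 ≡ 1039
607^128 ≡ 1039^2 = 1079521 ≡ 709
607^256 ≡ 709^2 = 502681 ≡ 377
607^512 ≡ 377^2 = 142129 ≡ 856
780 = 512 + 256 + 8 + 4, so 607^780 ≡ 856·377·1362·177 ≡ 1288 (mod 1427)
Right side y^r · r^s mod p:
359^2 = 128881 ≡ 451
359^4 ≡ 451^2 = 203401 ≡ 767
359^8 ≡ 767^2 = 588289 ≡ 365
359^16 ≡ 365^2 = 133225 ≡ 514
359^32 ≡ 514^2 = 264196 ≡ 201
359^64 ≡ 201^2 = 40401 ≡ 445
359^128 ≡ 445^2 = 198025 ≡ 1099
359^256 ≡ 1099^2 = 1207801 ≡ 559
359^512 ≡ 559^2 = 312481 ≡ 1395
359^1024 ≡ 1395^2 = 1946025 ≡ 1024
1340 = 1024 + 256 + 32 + 16 + 8 + 4, so 359^1340 ≡ 1024·559·201·514·365·767 ≡ 1332 (mod 1427)
1340^2 = 1795600 ≡ 434
1340^4 ≡ 434^2 = 188356 ≡ 1419
1340^8 ≡ 1419^2 = 2013561 ≡ 64
1340^16 ≡ 64^2 = 4096 ≡ 1242
1340^32 ≡ 1242^2 = 1542564 ≡ 1404
1340^64 ≡ 1404^2 = 1971216 ≡ 529
1340^128 ≡ 529^2 = 279841 ≡ 149
1340^256 ≡ 149^2 = 22201 ≡ 796
1340^512 ≡ 796^2 = 633616 ≡ 28
1340^1024 ≡ 28^2 = 784
1140 = 1024 + 64 + 32 + 16 + 4, so 1340^1140 ≡ 784·529·1404·1242·1419 ≡ 84 (mod 1427)
1332·84 = 111888 ≡ 582 (mod 1427)
1288 ≠ 582, so verification fails.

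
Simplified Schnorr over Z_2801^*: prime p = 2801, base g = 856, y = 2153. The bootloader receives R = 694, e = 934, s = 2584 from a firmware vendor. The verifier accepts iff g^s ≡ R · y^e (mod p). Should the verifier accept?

g^s mod p:
Squares mod 2801: 856^1≡856, 856^2≡1675, 856^4≡1824, 856^8≡2189, 856^16≡2011, 856^32≡2278, 856^64≡1832, 856^128≡626, 856^256≡2537, 856^512≡2472, 856^1024≡1803, 856^2048≡1649
2584 = 2048 + 512 + 16 + 8, so 856^2584 ≡ 1649·2472·2011·2189 ≡ 952 (mod 2801)
R · y^e mod p:
Squares mod 2801: 2153^1≡2153, 2153^2≡2555, 2153^4≡1695, 2153^8≡2000, 2153^16≡172, 2153^32≡1574, 2153^64≡1392, 2153^128≡2173, 2153^256≡2244, 2153^512≡2139
934 = 512 + 256 + 128 + 32 + 4 + 2, so 2153^934 ≡ 2139·2244·2173·1574·1695·2555 ≡ 744 (mod 2801)
694·744 = 516336 ≡ 952 (mod 2801)
952 ≡ 952 (mod 2801); signature holds.

accept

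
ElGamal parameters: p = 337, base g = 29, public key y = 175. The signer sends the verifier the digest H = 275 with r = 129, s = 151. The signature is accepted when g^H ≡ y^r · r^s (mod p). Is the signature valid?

invalid

Left side g^H mod p:
Squares mod 337: 29^1≡29, 29^2≡167, 29^4≡255, 29^8≡321, 29^16≡256, 29^32≡158, 29^64≡26, 29^128≡2, 29^256≡4
275 = 256 + 16 + 2 + 1, so 29^275 ≡ 4·256·167·29 ≡ 277 (mod 337)
Right side y^r · r^s mod p:
Squares mod 337: 175^1≡175, 175^2≡295, 175^4≡79, 175^8≡175, 175^16≡295, 175^32≡79, 175^64≡175, 175^128≡295
129 = 128 + 1, so 175^129 ≡ 295·175 ≡ 64 (mod 337)
Squares mod 337: 129^1≡129, 129^2≡128, 129^4≡208, 129^8≡128, 129^16≡208, 129^32≡128, 129^64≡208, 129^128≡128
151 = 128 + 16 + 4 + 2 + 1, so 129^151 ≡ 128·208·208·128·129 ≡ 129 (mod 337)
64·129 = 8256 ≡ 168 (mod 337)
277 ≠ 168, so verification fails.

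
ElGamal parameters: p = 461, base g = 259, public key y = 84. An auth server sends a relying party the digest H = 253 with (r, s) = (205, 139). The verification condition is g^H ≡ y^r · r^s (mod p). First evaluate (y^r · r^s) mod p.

373

Squares mod 461: 84^1≡84, 84^2≡141, 84^4≡58, 84^8≡137, 84^16≡329, 84^32≡367, 84^64≡77, 84^128≡397
205 = 128 + 64 + 8 + 4 + 1, so 84^205 ≡ 397·77·137·58·84 ≡ 68 (mod 461)
Squares mod 461: 205^1≡205, 205^2≡74, 205^4≡405, 205^8≡370, 205^16≡444, 205^32≡289, 205^64≡80, 205^128≡407
139 = 128 + 8 + 2 + 1, so 205^139 ≡ 407·370·74·205 ≡ 297 (mod 461)
y^r · r^s ≡ 68·297 = 20196 ≡ 373 (mod 461)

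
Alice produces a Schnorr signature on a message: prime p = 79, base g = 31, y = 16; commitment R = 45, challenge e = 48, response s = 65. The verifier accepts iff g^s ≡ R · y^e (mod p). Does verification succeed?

passes

g^s mod p:
31^2 = 961 ≡ 13
31^4 ≡ 13^2 = 169 ≡ 11
31^8 ≡ 11^2 = 121 ≡ 42
31^16 ≡ 42^2 = 1764 ≡ 26
31^32 ≡ 26^2 = 676 ≡ 44
31^64 ≡ 44^2 = 1936 ≡ 40
65 = 64 + 1, so 31^65 ≡ 40·31 ≡ 55 (mod 79)
R · y^e mod p:
16^2 = 256 ≡ 19
16^4 ≡ 19^2 = 361 ≡ 45
16^8 ≡ 45^2 = 2025 ≡ 50
16^16 ≡ 50^2 = 2500 ≡ 51
16^32 ≡ 51^2 = 2601 ≡ 73
48 = 32 + 16, so 16^48 ≡ 73·51 ≡ 10 (mod 79)
45·10 = 450 ≡ 55 (mod 79)
55 ≡ 55 (mod 79); signature holds.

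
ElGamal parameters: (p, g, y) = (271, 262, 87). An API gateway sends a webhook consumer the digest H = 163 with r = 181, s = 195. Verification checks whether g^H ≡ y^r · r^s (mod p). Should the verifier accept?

Left side g^H mod p:
262^2 = 68644 ≡ 81
262^4 ≡ 81^2 = 6561 ≡ 57
262^8 ≡ 57^2 = 3249 ≡ 268
262^16 ≡ 268^2 = 71824 ≡ 9
262^32 ≡ 9^2 = 81
262^64 ≡ 81^2 = 6561 ≡ 57
262^128 ≡ 57^2 = 3249 ≡ 268
163 = 128 + 32 + 2 + 1, so 262^163 ≡ 268·81·81·262 ≡ 184 (mod 271)
Right side y^r · r^s mod p:
87^2 = 7569 ≡ 252
87^4 ≡ 252^2 = 63504 ≡ 90
87^8 ≡ 90^2 = 8100 ≡ 241
87^16 ≡ 241^2 = 58081 ≡ 87
87^32 ≡ 87^2 = 7569 ≡ 252
87^64 ≡ 252^2 = 63504 ≡ 90
87^128 ≡ 90^2 = 8100 ≡ 241
181 = 128 + 32 + 16 + 4 + 1, so 87^181 ≡ 241·252·87·90·87 ≡ 87 (mod 271)
181^2 = 32761 ≡ 241
181^4 ≡ 241^2 = 58081 ≡ 87
181^8 ≡ 87^2 = 7569 ≡ 252
181^16 ≡ 252^2 = 63504 ≡ 90
181^32 ≡ 90^2 = 8100 ≡ 241
181^64 ≡ 241^2 = 58081 ≡ 87
181^128 ≡ 87^2 = 7569 ≡ 252
195 = 128 + 64 + 2 + 1, so 181^195 ≡ 252·87·241·181 ≡ 270 (mod 271)
87·270 = 23490 ≡ 184 (mod 271)
184 ≡ 184 (mod 271), so the signature is genuine.

accept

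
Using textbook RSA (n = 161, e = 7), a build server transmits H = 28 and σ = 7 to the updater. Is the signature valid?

Squares mod 161: σ^1≡7, σ^2≡49, σ^4≡147
7 = 4 + 2 + 1, so σ^7 ≡ 147·49·7 ≡ 28 (mod 161)
28 = H, so the signature checks out.

valid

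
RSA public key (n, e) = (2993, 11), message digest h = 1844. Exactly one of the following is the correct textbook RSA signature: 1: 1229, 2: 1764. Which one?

Candidate 1: 1229^2 = 1510441 ≡ 1969; 1229^4 ≡ 1969^2 = 3876961 ≡ 1026; 1229^8 ≡ 1026^2 = 1052676 ≡ 2133; 11 = 8 + 2 + 1, so 1229^11 ≡ 2133·1969·1229 ≡ 1844 (mod 2993)
  → matches h = 1844
Candidate 2: 1764^2 = 3111696 ≡ 1969; 1764^4 ≡ 1969^2 = 3876961 ≡ 1026; 1764^8 ≡ 1026^2 = 1052676 ≡ 2133; 11 = 8 + 2 + 1, so 1764^11 ≡ 2133·1969·1764 ≡ 1149 (mod 2993)

1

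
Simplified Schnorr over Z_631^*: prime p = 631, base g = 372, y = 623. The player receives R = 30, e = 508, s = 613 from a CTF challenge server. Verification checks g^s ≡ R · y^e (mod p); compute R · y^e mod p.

623^2 = 388129 ≡ 64
623^4 ≡ 64^2 = 4096 ≡ 310
623^8 ≡ 310^2 = 96100 ≡ 188
623^16 ≡ 188^2 = 35344 ≡ 8
623^32 ≡ 8^2 = 64
623^64 ≡ 64^2 = 4096 ≡ 310
623^128 ≡ 310^2 = 96100 ≡ 188
623^256 ≡ 188^2 = 35344 ≡ 8
508 = 256 + 128 + 64 + 32 + 16 + 8 + 4, so 623^508 ≡ 8·188·310·64·8·188·310 ≡ 562 (mod 631)
R · y^e ≡ 30·562 = 16860 ≡ 454 (mod 631)

454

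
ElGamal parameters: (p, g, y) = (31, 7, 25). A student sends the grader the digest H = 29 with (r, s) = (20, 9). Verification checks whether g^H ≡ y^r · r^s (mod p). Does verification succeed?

passes

Left side g^H mod p:
7^2 = 49 ≡ 18
7^4 ≡ 18^2 = 324 ≡ 14
7^8 ≡ 14^2 = 196 ≡ 10
7^16 ≡ 10^2 = 100 ≡ 7
29 = 16 + 8 + 4 + 1, so 7^29 ≡ 7·10·14·7 ≡ 9 (mod 31)
Right side y^r · r^s mod p:
25^2 = 625 ≡ 5
25^4 ≡ 5^2 = 25
25^8 ≡ 25^2 = 625 ≡ 5
25^16 ≡ 5^2 = 25
20 = 16 + 4, so 25^20 ≡ 25·25 ≡ 5 (mod 31)
20^2 = 400 ≡ 28
20^4 ≡ 28^2 = 784 ≡ 9
20^8 ≡ 9^2 = 81 ≡ 19
9 = 8 + 1, so 20^9 ≡ 19·20 ≡ 8 (mod 31)
5·8 = 40 ≡ 9 (mod 31)
9 ≡ 9 (mod 31), so the signature is genuine.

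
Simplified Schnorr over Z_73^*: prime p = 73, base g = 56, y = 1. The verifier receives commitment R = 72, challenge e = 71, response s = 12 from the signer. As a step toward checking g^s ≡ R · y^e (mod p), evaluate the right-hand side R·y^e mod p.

1^2 = 1
1^4 ≡ 1^2 = 1
1^8 ≡ 1^2 = 1
1^16 ≡ 1^2 = 1
1^32 ≡ 1^2 = 1
1^64 ≡ 1^2 = 1
71 = 64 + 4 + 2 + 1, so 1^71 ≡ 1·1·1·1 ≡ 1 (mod 73)
R · y^e ≡ 72·1 = 72 ≡ 72 (mod 73)

72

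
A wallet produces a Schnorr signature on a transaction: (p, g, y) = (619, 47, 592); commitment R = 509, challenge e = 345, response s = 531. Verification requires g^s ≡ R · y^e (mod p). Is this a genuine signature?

g^s mod p:
47^2 = 2209 ≡ 352
47^4 ≡ 352^2 = 123904 ≡ 104
47^8 ≡ 104^2 = 10816 ≡ 293
47^16 ≡ 293^2 = 85849 ≡ 427
47^32 ≡ 427^2 = 182329 ≡ 343
47^64 ≡ 343^2 = 117649 ≡ 39
47^128 ≡ 39^2 = 1521 ≡ 283
47^256 ≡ 283^2 = 80089 ≡ 238
47^512 ≡ 238^2 = 56644 ≡ 315
531 = 512 + 16 + 2 + 1, so 47^531 ≡ 315·427·352·47 ≡ 192 (mod 619)
R · y^e mod p:
592^2 = 350464 ≡ 110
592^4 ≡ 110^2 = 12100 ≡ 339
592^8 ≡ 339^2 = 114921 ≡ 406
592^16 ≡ 406^2 = 164836 ≡ 182
592^32 ≡ 182^2 = 33124 ≡ 317
592^64 ≡ 317^2 = 100489 ≡ 211
592^128 ≡ 211^2 = 44521 ≡ 572
592^256 ≡ 572^2 = 327184 ≡ 352
345 = 256 + 64 + 16 + 8 + 1, so 592^345 ≡ 352·211·182·406·592 ≡ 376 (mod 619)
509·376 = 191384 ≡ 113 (mod 619)
192 ≠ 113; the check fails.

forged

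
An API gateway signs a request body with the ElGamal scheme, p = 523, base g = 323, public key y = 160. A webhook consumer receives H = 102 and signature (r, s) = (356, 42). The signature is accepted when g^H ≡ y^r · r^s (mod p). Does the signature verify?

Left side g^H mod p:
Squares mod 523: 323^1≡323, 323^2≡252, 323^4≡221, 323^8≡202, 323^16≡10, 323^32≡100, 323^64≡63
102 = 64 + 32 + 4 + 2, so 323^102 ≡ 63·100·221·252 ≡ 343 (mod 523)
Right side y^r · r^s mod p:
Squares mod 523: 160^1≡160, 160^2≡496, 160^4≡206, 160^8≡73, 160^16≡99, 160^32≡387, 160^64≡191, 160^128≡394, 160^256≡428
356 = 256 + 64 + 32 + 4, so 160^356 ≡ 428·191·387·206 ≡ 73 (mod 523)
Squares mod 523: 356^1≡356, 356^2≡170, 356^4≡135, 356^8≡443, 356^16≡124, 356^32≡209
42 = 32 + 8 + 2, so 356^42 ≡ 209·443·170 ≡ 105 (mod 523)
73·105 = 7665 ≡ 343 (mod 523)
343 ≡ 343 (mod 523), so the signature is genuine.

verifies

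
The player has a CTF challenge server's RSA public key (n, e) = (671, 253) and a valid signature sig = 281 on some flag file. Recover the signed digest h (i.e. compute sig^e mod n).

282

Squares mod 671: sig^1≡281, sig^2≡454, sig^4≡119, sig^8≡70, sig^16≡203, sig^32≡278, sig^64≡119, sig^128≡70
253 = 128 + 64 + 32 + 16 + 8 + 4 + 1, so sig^253 ≡ 70·119·278·203·70·119·281 ≡ 282 (mod 671)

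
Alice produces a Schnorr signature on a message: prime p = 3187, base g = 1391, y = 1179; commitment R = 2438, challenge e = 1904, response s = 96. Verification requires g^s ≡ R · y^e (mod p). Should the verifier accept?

accept

g^s mod p:
1391^96 mod 3187 = 643
R · y^e mod p:
1179^1904 mod 3187 = 2216
2438·2216 = 5402608 ≡ 643 (mod 3187)
643 ≡ 643 (mod 3187); signature holds.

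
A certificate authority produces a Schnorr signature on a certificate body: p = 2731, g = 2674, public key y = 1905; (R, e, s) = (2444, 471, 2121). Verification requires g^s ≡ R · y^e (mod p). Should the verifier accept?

reject

g^s mod p:
2674^2 = 7150276 ≡ 518
2674^4 ≡ 518^2 = 268324 ≡ 686
2674^8 ≡ 686^2 = 470596 ≡ 864
2674^16 ≡ 864^2 = 746496 ≡ 933
2674^32 ≡ 933^2 = 870489 ≡ 2031
2674^64 ≡ 2031^2 = 4124961 ≡ 1151
2674^128 ≡ 1151^2 = 1324801 ≡ 266
2674^256 ≡ 266^2 = 70756 ≡ 2481
2674^512 ≡ 2481^2 = 6155361 ≡ 2418
2674^1024 ≡ 2418^2 = 5846724 ≡ 2384
2674^2048 ≡ 2384^2 = 5683456 ≡ 245
2121 = 2048 + 64 + 8 + 1, so 2674^2121 ≡ 245·1151·864·2674 ≡ 2364 (mod 2731)
R · y^e mod p:
1905^2 = 3629025 ≡ 2257
1905^4 ≡ 2257^2 = 5094049 ≡ 734
1905^8 ≡ 734^2 = 538756 ≡ 749
1905^16 ≡ 749^2 = 561001 ≡ 1146
1905^32 ≡ 1146^2 = 1313316 ≡ 2436
1905^64 ≡ 2436^2 = 5934096 ≡ 2364
1905^128 ≡ 2364^2 = 5588496 ≡ 870
1905^256 ≡ 870^2 = 756900 ≡ 413
471 = 256 + 128 + 64 + 16 + 4 + 2 + 1, so 1905^471 ≡ 413·870·2364·1146·734·2257·1905 ≡ 1146 (mod 2731)
2444·1146 = 2800824 ≡ 1549 (mod 2731)
2364 ≠ 1549; the check fails.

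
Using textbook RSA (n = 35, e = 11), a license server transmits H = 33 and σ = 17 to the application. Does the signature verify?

verifies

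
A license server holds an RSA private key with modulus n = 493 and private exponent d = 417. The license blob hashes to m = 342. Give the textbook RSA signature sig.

223

m^2 ≡ 342^2 = 116964 ≡ 123
m^4 ≡ 123^2 = 15129 ≡ 339
m^8 ≡ 339^2 = 114921 ≡ 52
m^16 ≡ 52^2 = 2704 ≡ 239
m^32 ≡ 239^2 = 57121 ≡ 426
m^64 ≡ 426^2 = 181476 ≡ 52
m^128 ≡ 52^2 = 2704 ≡ 239
m^256 ≡ 239^2 = 57121 ≡ 426
417 = 256 + 128 + 32 + 1, so m^417 ≡ 426·239·426·342 ≡ 223 (mod 493)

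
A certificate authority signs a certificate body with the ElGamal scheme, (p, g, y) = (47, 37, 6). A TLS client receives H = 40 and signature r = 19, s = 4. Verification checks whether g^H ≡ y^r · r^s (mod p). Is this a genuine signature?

Left side g^H mod p:
37^40 mod 47 = 42
Right side y^r · r^s mod p:
6^19 mod 47 = 7
19^4 mod 47 = 37
7·37 = 259 ≡ 24 (mod 47)
42 ≠ 24, so verification fails.

forged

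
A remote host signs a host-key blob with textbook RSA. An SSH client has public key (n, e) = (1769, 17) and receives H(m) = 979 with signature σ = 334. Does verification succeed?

fails

σ^2 ≡ 334^2 = 111556 ≡ 109
σ^4 ≡ 109^2 = 11881 ≡ 1267
σ^8 ≡ 1267^2 = 1605289 ≡ 806
σ^16 ≡ 806^2 = 649636 ≡ 413
17 = 16 + 1, so σ^17 ≡ 413·334 ≡ 1729 (mod 1769)
1729 ≠ 979, so verification fails.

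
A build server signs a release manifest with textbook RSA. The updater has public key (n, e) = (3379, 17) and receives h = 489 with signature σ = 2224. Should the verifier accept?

reject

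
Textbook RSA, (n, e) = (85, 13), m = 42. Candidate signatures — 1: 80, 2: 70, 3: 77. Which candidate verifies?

Candidate 1: Squares mod 85: 80^1≡80, 80^2≡25, 80^4≡30, 80^8≡50; 13 = 8 + 4 + 1, so 80^13 ≡ 50·30·80 ≡ 65 (mod 85)
Candidate 2: Squares mod 85: 70^1≡70, 70^2≡55, 70^4≡50, 70^8≡35; 13 = 8 + 4 + 1, so 70^13 ≡ 35·50·70 ≡ 15 (mod 85)
Candidate 3: Squares mod 85: 77^1≡77, 77^2≡64, 77^4≡16, 77^8≡1; 13 = 8 + 4 + 1, so 77^13 ≡ 1·16·77 ≡ 42 (mod 85)
  → matches m = 42

3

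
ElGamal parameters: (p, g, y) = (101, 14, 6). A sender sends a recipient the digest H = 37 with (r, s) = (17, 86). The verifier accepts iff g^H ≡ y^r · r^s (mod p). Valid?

yes

Left side g^H mod p:
14^2 = 196 ≡ 95
14^4 ≡ 95^2 = 9025 ≡ 36
14^8 ≡ 36^2 = 1296 ≡ 84
14^16 ≡ 84^2 = 7056 ≡ 87
14^32 ≡ 87^2 = 7569 ≡ 95
37 = 32 + 4 + 1, so 14^37 ≡ 95·36·14 ≡ 6 (mod 101)
Right side y^r · r^s mod p:
6^2 = 36
6^4 ≡ 36^2 = 1296 ≡ 84
6^8 ≡ 84^2 = 7056 ≡ 87
6^16 ≡ 87^2 = 7569 ≡ 95
17 = 16 + 1, so 6^17 ≡ 95·6 ≡ 65 (mod 101)
17^2 = 289 ≡ 87
17^4 ≡ 87^2 = 7569 ≡ 95
17^8 ≡ 95^2 = 9025 ≡ 36
17^16 ≡ 36^2 = 1296 ≡ 84
17^32 ≡ 84^2 = 7056 ≡ 87
17^64 ≡ 87^2 = 7569 ≡ 95
86 = 64 + 16 + 4 + 2, so 17^86 ≡ 95·84·95·87 ≡ 84 (mod 101)
65·84 = 5460 ≡ 6 (mod 101)
6 ≡ 6 (mod 101), so the signature is genuine.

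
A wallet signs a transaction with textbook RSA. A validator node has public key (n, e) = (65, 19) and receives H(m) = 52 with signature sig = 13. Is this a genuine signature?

sig^2 ≡ 13^2 = 169 ≡ 39
sig^4 ≡ 39^2 = 1521 ≡ 26
sig^8 ≡ 26^2 = 676 ≡ 26
sig^16 ≡ 26^2 = 676 ≡ 26
19 = 16 + 2 + 1, so sig^19 ≡ 26·39·13 ≡ 52 (mod 65)
52 = H(m), so the signature checks out.

genuine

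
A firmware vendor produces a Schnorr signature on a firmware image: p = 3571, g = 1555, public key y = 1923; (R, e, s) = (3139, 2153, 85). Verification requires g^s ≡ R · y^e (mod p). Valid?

g^s mod p:
Squares mod 3571: 1555^1≡1555, 1555^2≡458, 1555^4≡2646, 1555^8≡2156, 1555^16≡2465, 1555^32≡1954, 1555^64≡717
85 = 64 + 16 + 4 + 1, so 1555^85 ≡ 717·2465·2646·1555 ≡ 1430 (mod 3571)
R · y^e mod p:
Squares mod 3571: 1923^1≡1923, 1923^2≡1944, 1923^4≡1018, 1923^8≡734, 1923^16≡3106, 1923^32≡1965, 1923^64≡974, 1923^128≡2361, 1923^256≡3561, 1923^512≡100, 1923^1024≡2858, 1923^2048≡1287
2153 = 2048 + 64 + 32 + 8 + 1, so 1923^2153 ≡ 1287·974·1965·734·1923 ≡ 410 (mod 3571)
3139·410 = 1286990 ≡ 1430 (mod 3571)
1430 ≡ 1430 (mod 3571); signature holds.

yes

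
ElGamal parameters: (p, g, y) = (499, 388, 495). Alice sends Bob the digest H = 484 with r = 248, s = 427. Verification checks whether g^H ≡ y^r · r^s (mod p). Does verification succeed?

Left side g^H mod p:
388^2 = 150544 ≡ 345
388^4 ≡ 345^2 = 119025 ≡ 263
388^8 ≡ 263^2 = 69169 ≡ 307
388^16 ≡ 307^2 = 94249 ≡ 437
388^32 ≡ 437^2 = 190969 ≡ 351
388^64 ≡ 351^2 = 123201 ≡ 447
388^128 ≡ 447^2 = 199809 ≡ 209
388^256 ≡ 209^2 = 43681 ≡ 268
484 = 256 + 128 + 64 + 32 + 4, so 388^484 ≡ 268·209·447·351·263 ≡ 421 (mod 499)
Right side y^r · r^s mod p:
495^2 = 245025 ≡ 16
495^4 ≡ 16^2 = 256
495^8 ≡ 256^2 = 65536 ≡ 167
495^16 ≡ 167^2 = 27889 ≡ 444
495^32 ≡ 444^2 = 197136 ≡ 31
495^64 ≡ 31^2 = 961 ≡ 462
495^128 ≡ 462^2 = 213444 ≡ 371
248 = 128 + 64 + 32 + 16 + 8, so 495^248 ≡ 371·462·31·444·167 ≡ 125 (mod 499)
248^2 = 61504 ≡ 127
248^4 ≡ 127^2 = 16129 ≡ 161
248^8 ≡ 161^2 = 25921 ≡ 472
248^16 ≡ 472^2 = 222784 ≡ 230
248^32 ≡ 230^2 = 52900 ≡ 6
248^64 ≡ 6^2 = 36
248^128 ≡ 36^2 = 1296 ≡ 298
248^256 ≡ 298^2 = 88804 ≡ 481
427 = 256 + 128 + 32 + 8 + 2 + 1, so 248^427 ≡ 481·298·6·472·127·248 ≡ 355 (mod 499)
125·355 = 44375 ≡ 463 (mod 499)
421 ≠ 463, so verification fails.

fails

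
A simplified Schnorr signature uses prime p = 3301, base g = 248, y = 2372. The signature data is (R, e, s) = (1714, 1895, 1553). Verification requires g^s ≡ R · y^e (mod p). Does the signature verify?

does not verify

g^s mod p:
248^1553 mod 3301 = 2436
R · y^e mod p:
2372^1895 mod 3301 = 580
1714·580 = 994120 ≡ 519 (mod 3301)
2436 ≠ 519; the check fails.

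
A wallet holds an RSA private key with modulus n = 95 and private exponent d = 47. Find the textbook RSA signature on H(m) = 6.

(H(m))^2 ≡ 6^2 = 36
(H(m))^4 ≡ 36^2 = 1296 ≡ 61
(H(m))^8 ≡ 61^2 = 3721 ≡ 16
(H(m))^16 ≡ 16^2 = 256 ≡ 66
(H(m))^32 ≡ 66^2 = 4356 ≡ 81
47 = 32 + 8 + 4 + 2 + 1, so (H(m))^47 ≡ 81·16·61·36·6 ≡ 36 (mod 95)

36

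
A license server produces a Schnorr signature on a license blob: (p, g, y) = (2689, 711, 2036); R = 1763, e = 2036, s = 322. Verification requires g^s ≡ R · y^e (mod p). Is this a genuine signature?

forged

g^s mod p:
711^2 = 505521 ≡ 2678
711^4 ≡ 2678^2 = 7171684 ≡ 121
711^8 ≡ 121^2 = 14641 ≡ 1196
711^16 ≡ 1196^2 = 1430416 ≡ 2557
711^32 ≡ 2557^2 = 6538249 ≡ 1290
711^64 ≡ 1290^2 = 1664100 ≡ 2298
711^128 ≡ 2298^2 = 5280804 ≡ 2297
711^256 ≡ 2297^2 = 5276209 ≡ 391
322 = 256 + 64 + 2, so 711^322 ≡ 391·2298·2678 ≡ 1066 (mod 2689)
R · y^e mod p:
2036^2 = 4145296 ≡ 1547
2036^4 ≡ 1547^2 = 2393209 ≡ 2688
2036^8 ≡ 2688^2 = 7225344 ≡ 1
2036^16 ≡ 1^2 = 1
2036^32 ≡ 1^2 = 1
2036^64 ≡ 1^2 = 1
2036^128 ≡ 1^2 = 1
2036^256 ≡ 1^2 = 1
2036^512 ≡ 1^2 = 1
2036^1024 ≡ 1^2 = 1
2036 = 1024 + 512 + 256 + 128 + 64 + 32 + 16 + 4, so 2036^2036 ≡ 1·1·1·1·1·1·1·2688 ≡ 2688 (mod 2689)
1763·2688 = 4738944 ≡ 926 (mod 2689)
1066 ≠ 926; the check fails.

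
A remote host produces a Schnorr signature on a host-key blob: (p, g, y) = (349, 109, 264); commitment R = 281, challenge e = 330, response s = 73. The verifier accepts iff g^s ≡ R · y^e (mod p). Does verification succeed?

passes

g^s mod p:
109^73 mod 349 = 205
R · y^e mod p:
264^330 mod 349 = 269
281·269 = 75589 ≡ 205 (mod 349)
205 ≡ 205 (mod 349); signature holds.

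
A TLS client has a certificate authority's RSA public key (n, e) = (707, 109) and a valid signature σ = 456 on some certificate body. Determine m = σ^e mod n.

Squares mod 707: σ^1≡456, σ^2≡78, σ^4≡428, σ^8≡71, σ^16≡92, σ^32≡687, σ^64≡400
109 = 64 + 32 + 8 + 4 + 1, so σ^109 ≡ 400·687·71·428·456 ≡ 561 (mod 707)

561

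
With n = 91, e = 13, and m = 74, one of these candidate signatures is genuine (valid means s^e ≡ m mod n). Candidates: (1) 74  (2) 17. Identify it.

Candidate 1: 74^2 = 5476 ≡ 16; 74^4 ≡ 16^2 = 256 ≡ 74; 74^8 ≡ 74^2 = 5476 ≡ 16; 13 = 8 + 4 + 1, so 74^13 ≡ 16·74·74 ≡ 74 (mod 91)
  → matches m = 74
Candidate 2: 17^2 = 289 ≡ 16; 17^4 ≡ 16^2 = 256 ≡ 74; 17^8 ≡ 74^2 = 5476 ≡ 16; 13 = 8 + 4 + 1, so 17^13 ≡ 16·74·17 ≡ 17 (mod 91)

1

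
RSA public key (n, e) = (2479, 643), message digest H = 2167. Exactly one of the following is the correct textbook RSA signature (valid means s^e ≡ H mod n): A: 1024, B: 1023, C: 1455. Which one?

A

Candidate A: Squares mod 2479: 1024^1≡1024, 1024^2≡2438, 1024^4≡1681, 1024^8≡2180, 1024^16≡157, 1024^32≡2338, 1024^64≡49, 1024^128≡2401, 1024^256≡1126, 1024^512≡1107; 643 = 512 + 128 + 2 + 1, so 1024^643 ≡ 1107·2401·2438·1024 ≡ 2167 (mod 2479)
  → matches H = 2167
Candidate B: Squares mod 2479: 1023^1≡1023, 1023^2≡391, 1023^4≡1662, 1023^8≡638, 1023^16≡488, 1023^32≡160, 1023^64≡810, 1023^128≡1644, 1023^256≡626, 1023^512≡194; 643 = 512 + 128 + 2 + 1, so 1023^643 ≡ 194·1644·391·1023 ≡ 1388 (mod 2479)
Candidate C: Squares mod 2479: 1455^1≡1455, 1455^2≡2438, 1455^4≡1681, 1455^8≡2180, 1455^16≡157, 1455^32≡2338, 1455^64≡49, 1455^128≡2401, 1455^256≡1126, 1455^512≡1107; 643 = 512 + 128 + 2 + 1, so 1455^643 ≡ 1107·2401·2438·1455 ≡ 312 (mod 2479)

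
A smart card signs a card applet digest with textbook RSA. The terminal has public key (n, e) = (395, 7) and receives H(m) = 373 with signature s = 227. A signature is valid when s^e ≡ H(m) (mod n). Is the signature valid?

valid

s^2 ≡ 227^2 = 51529 ≡ 179
s^4 ≡ 179^2 = 32041 ≡ 46
7 = 4 + 2 + 1, so s^7 ≡ 46·179·227 ≡ 373 (mod 395)
Since 373 equals the digest 373, verification succeeds.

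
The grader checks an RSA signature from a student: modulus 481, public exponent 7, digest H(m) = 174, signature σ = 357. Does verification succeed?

σ^2 ≡ 357^2 = 127449 ≡ 465
σ^4 ≡ 465^2 = 216225 ≡ 256
7 = 4 + 2 + 1, so σ^7 ≡ 256·465·357 ≡ 449 (mod 481)
The recovered value 449 does not match the digest 174.

fails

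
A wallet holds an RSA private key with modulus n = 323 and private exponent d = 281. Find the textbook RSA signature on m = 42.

m^2 ≡ 42^2 = 1764 ≡ 149
m^4 ≡ 149^2 = 22201 ≡ 237
m^8 ≡ 237^2 = 56169 ≡ 290
m^16 ≡ 290^2 = 84100 ≡ 120
m^32 ≡ 120^2 = 14400 ≡ 188
m^64 ≡ 188^2 = 35344 ≡ 137
m^128 ≡ 137^2 = 18769 ≡ 35
m^256 ≡ 35^2 = 1225 ≡ 256
281 = 256 + 16 + 8 + 1, so m^281 ≡ 256·120·290·42 ≡ 263 (mod 323)

263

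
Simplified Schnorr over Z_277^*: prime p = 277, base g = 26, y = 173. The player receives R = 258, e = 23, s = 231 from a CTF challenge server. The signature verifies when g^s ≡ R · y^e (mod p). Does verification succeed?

g^s mod p:
26^2 = 676 ≡ 122
26^4 ≡ 122^2 = 14884 ≡ 203
26^8 ≡ 203^2 = 41209 ≡ 213
26^16 ≡ 213^2 = 45369 ≡ 218
26^32 ≡ 218^2 = 47524 ≡ 157
26^64 ≡ 157^2 = 24649 ≡ 273
26^128 ≡ 273^2 = 74529 ≡ 16
231 = 128 + 64 + 32 + 4 + 2 + 1, so 26^231 ≡ 16·273·157·203·122·26 ≡ 251 (mod 277)
R · y^e mod p:
173^2 = 29929 ≡ 13
173^4 ≡ 13^2 = 169
173^8 ≡ 169^2 = 28561 ≡ 30
173^16 ≡ 30^2 = 900 ≡ 69
23 = 16 + 4 + 2 + 1, so 173^23 ≡ 69·169·13·173 ≡ 60 (mod 277)
258·60 = 15480 ≡ 245 (mod 277)
251 ≠ 245; the check fails.

fails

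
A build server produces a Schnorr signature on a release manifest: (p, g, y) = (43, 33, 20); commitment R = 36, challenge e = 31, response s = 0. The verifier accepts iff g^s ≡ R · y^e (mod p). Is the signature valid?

invalid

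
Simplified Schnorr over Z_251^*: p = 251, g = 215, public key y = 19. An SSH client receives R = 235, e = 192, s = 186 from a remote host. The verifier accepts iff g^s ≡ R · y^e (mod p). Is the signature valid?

g^s mod p:
Squares mod 251: 215^1≡215, 215^2≡41, 215^4≡175, 215^8≡3, 215^16≡9, 215^32≡81, 215^64≡35, 215^128≡221
186 = 128 + 32 + 16 + 8 + 2, so 215^186 ≡ 221·81·9·3·41 ≡ 208 (mod 251)
R · y^e mod p:
Squares mod 251: 19^1≡19, 19^2≡110, 19^4≡52, 19^8≡194, 19^16≡237, 19^32≡196, 19^64≡13, 19^128≡169
192 = 128 + 64, so 19^192 ≡ 169·13 ≡ 189 (mod 251)
235·189 = 44415 ≡ 239 (mod 251)
208 ≠ 239; the check fails.

invalid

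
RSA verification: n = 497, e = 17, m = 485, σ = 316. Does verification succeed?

fails

σ^2 ≡ 316^2 = 99856 ≡ 456
σ^4 ≡ 456^2 = 207936 ≡ 190
σ^8 ≡ 190^2 = 36100 ≡ 316
σ^16 ≡ 316^2 = 99856 ≡ 456
17 = 16 + 1, so σ^17 ≡ 456·316 ≡ 463 (mod 497)
σ^17 mod 497 = 463, but m = 485.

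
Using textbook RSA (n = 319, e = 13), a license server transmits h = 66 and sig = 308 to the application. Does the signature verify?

verifies

Squares mod 319: sig^1≡308, sig^2≡121, sig^4≡286, sig^8≡132
13 = 8 + 4 + 1, so sig^13 ≡ 132·286·308 ≡ 66 (mod 319)
sig^13 mod 319 = 66 matches h.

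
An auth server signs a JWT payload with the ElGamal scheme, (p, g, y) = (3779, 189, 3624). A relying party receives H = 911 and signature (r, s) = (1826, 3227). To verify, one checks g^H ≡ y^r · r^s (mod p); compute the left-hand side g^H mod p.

1405

Squares mod 3779: 189^1≡189, 189^2≡1710, 189^4≡2933, 189^8≡1485, 189^16≡2068, 189^32≡2575, 189^64≡2259, 189^128≡1431, 189^256≡3322, 189^512≡1004
911 = 512 + 256 + 128 + 8 + 4 + 2 + 1, so 189^911 ≡ 1004·3322·1431·1485·2933·1710·189 ≡ 1405 (mod 3779)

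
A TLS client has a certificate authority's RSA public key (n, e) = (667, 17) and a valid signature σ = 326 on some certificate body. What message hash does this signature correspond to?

140

σ^2 ≡ 326^2 = 106276 ≡ 223
σ^4 ≡ 223^2 = 49729 ≡ 371
σ^8 ≡ 371^2 = 137641 ≡ 239
σ^16 ≡ 239^2 = 57121 ≡ 426
17 = 16 + 1, so σ^17 ≡ 426·326 ≡ 140 (mod 667)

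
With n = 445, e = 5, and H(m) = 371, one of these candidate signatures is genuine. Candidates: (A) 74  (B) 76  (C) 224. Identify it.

Candidate A: Squares mod 445: 74^1≡74, 74^2≡136, 74^4≡251; 5 = 4 + 1, so 74^5 ≡ 251·74 ≡ 329 (mod 445)
Candidate B: Squares mod 445: 76^1≡76, 76^2≡436, 76^4≡81; 5 = 4 + 1, so 76^5 ≡ 81·76 ≡ 371 (mod 445)
  → matches H(m) = 371
Candidate C: Squares mod 445: 224^1≡224, 224^2≡336, 224^4≡311; 5 = 4 + 1, so 224^5 ≡ 311·224 ≡ 244 (mod 445)

B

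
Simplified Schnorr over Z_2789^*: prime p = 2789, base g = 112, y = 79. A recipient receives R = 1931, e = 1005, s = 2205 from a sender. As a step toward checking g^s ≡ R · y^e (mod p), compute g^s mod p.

112^2 = 12544 ≡ 1388
112^4 ≡ 1388^2 = 1926544 ≡ 2134
112^8 ≡ 2134^2 = 4553956 ≡ 2308
112^16 ≡ 2308^2 = 5326864 ≡ 2663
112^32 ≡ 2663^2 = 7091569 ≡ 1931
112^64 ≡ 1931^2 = 3728761 ≡ 2657
112^128 ≡ 2657^2 = 7059649 ≡ 690
112^256 ≡ 690^2 = 476100 ≡ 1970
112^512 ≡ 1970^2 = 3880900 ≡ 1401
112^1024 ≡ 1401^2 = 1962801 ≡ 2134
112^2048 ≡ 2134^2 = 4553956 ≡ 2308
2205 = 2048 + 128 + 16 + 8 + 4 + 1, so 112^2205 ≡ 2308·690·2663·2308·2134·112 ≡ 300 (mod 2789)

300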